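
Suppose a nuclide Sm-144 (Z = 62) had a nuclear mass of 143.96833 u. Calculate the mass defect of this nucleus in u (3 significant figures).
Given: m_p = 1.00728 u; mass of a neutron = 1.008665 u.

1.19 u

Mass of separated nucleons = 62(1.00728) + 82(1.008665) = 62.45136 + 82.710530 = 145.161890 u
Mass defect Δm = 145.161890 − 143.96833 = 1.193560 u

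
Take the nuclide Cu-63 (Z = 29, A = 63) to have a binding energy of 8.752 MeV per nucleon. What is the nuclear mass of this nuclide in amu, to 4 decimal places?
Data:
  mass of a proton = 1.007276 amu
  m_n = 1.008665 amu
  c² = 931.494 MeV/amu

62.9137 amu

Total binding energy = 63 × 8.752 = 551.376 MeV
Mass defect = 551.376 MeV / (931.494 MeV/amu) = 0.591927 amu
Constituent mass = 29(1.007276) + 34(1.008665) = 63.505614 amu
Nuclear mass = 63.505614 − 0.591927 = 62.913687 amu ≈ 62.9137 amu (to 4 decimal places)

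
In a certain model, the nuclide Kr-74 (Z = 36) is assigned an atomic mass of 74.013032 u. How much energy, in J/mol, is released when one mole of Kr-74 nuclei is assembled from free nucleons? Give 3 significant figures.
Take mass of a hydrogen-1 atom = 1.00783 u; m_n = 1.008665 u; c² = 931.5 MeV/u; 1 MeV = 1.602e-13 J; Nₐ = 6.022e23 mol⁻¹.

Z = 36, so N = A − Z = 74 − 36 = 38.
Mass of separated nucleons = 36(1.00783) + 38(1.008665) = 36.28188 + 38.329270 = 74.611150 u
Mass defect Δm = 74.611150 − 74.013032 = 0.598118 u
E_B = 0.598118 × 931.5 = 557.147 MeV
Per nucleus in joules: 557.147 MeV × 1.602e-13 J/MeV = 8.9255e-11 J
Per mole: 8.9255e-11 J × 6.022e23 mol⁻¹ = 5.3749e+13 J/mol

5.37e+13 J/mol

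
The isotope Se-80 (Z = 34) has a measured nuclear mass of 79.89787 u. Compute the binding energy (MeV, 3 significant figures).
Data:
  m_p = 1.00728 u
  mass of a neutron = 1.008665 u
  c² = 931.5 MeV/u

With 34 protons and 46 neutrons (A = 80):
Total constituent mass: 34 × 1.00728 + 46 × 1.008665 = 80.646110 u
Mass defect Δm = 80.646110 − 79.89787 = 0.748240 u
Converting to energy: 0.748240 u × 931.5 MeV/u = 696.986 MeV

697 MeV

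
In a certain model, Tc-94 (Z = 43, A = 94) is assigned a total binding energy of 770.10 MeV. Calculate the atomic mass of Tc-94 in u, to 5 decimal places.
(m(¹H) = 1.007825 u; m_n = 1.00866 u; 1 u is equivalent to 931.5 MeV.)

Mass defect = 770.10 MeV / (931.5 MeV/u) = 0.8267311 u
Constituent mass = 43(1.007825) + 51(1.00866) = 94.778135 u
Atomic mass = 94.778135 − 0.8267311 = 93.9514039 u ≈ 93.95140 u (to 5 decimal places)

93.95140 u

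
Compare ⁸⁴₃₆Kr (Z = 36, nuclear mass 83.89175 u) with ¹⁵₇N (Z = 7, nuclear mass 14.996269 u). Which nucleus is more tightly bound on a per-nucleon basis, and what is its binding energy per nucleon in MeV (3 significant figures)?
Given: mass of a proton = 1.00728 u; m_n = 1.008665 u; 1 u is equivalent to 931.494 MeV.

⁸⁴₃₆Kr: Σm = 36(1.00728) + 48(1.008665) = 84.678000 u; Δm = 0.786250 u; E_B = 732.39 MeV; E_B/A = 8.719 MeV
¹⁵₇N: Σm = 7(1.00728) + 8(1.008665) = 15.120280 u; Δm = 0.124011 u; E_B = 115.52 MeV; E_B/A = 7.701 MeV
⁸⁴₃₆Kr has the higher binding energy per nucleon, so it is the more tightly bound nucleus.

⁸⁴₃₆Kr; 8.72 MeV/nucleon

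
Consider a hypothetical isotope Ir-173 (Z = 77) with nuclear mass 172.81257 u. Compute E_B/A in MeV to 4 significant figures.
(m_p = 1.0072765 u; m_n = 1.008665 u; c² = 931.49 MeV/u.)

Z = 77, so N = A − Z = 173 − 77 = 96.
Σm = 77·m_p + 96·m_n = 77.5602905 + 96.831840 = 174.3921305 u
Mass defect Δm = 174.3921305 − 172.81257 = 1.5795605 u
E_B = 1.5795605 × 931.49 = 1471.34 MeV
Dividing by A = 173 gives 8.505 MeV per nucleon.

8.505 MeV/nucleon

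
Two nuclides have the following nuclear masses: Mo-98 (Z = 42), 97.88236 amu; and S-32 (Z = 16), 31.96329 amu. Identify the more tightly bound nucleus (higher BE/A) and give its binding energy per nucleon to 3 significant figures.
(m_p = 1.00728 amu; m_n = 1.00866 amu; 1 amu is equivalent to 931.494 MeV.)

Mo-98; 8.63 MeV/nucleon

Mo-98: Σm = 42(1.00728) + 56(1.00866) = 98.79072 amu; Δm = 0.90836 amu; E_B = 846.13 MeV; E_B/A = 8.634 MeV
S-32: Σm = 16(1.00728) + 16(1.00866) = 32.25504 amu; Δm = 0.29175 amu; E_B = 271.76 MeV; E_B/A = 8.493 MeV
Mo-98 has the higher binding energy per nucleon, so it is the more tightly bound nucleus.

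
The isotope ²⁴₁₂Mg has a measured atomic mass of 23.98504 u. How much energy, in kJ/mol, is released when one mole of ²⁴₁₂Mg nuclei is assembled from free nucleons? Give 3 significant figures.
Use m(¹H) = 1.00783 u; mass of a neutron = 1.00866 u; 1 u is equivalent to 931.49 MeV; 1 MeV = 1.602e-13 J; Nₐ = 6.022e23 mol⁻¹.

With 12 protons and 12 neutrons (A = 24):
Mass of separated nucleons = 12(1.00783) + 12(1.00866) = 12.09396 + 12.10392 = 24.19788 u
The mass defect is 24.19788 − 23.98504 = 0.21284 u.
Converting to energy: 0.21284 u × 931.49 MeV/u = 198.258 MeV
Per nucleus in joules: 198.258 MeV × 1.602e-13 J/MeV = 3.1761e-11 J
Per mole: 3.1761e-11 J × 6.022e23 mol⁻¹ = 1.9126e+13 J/mol

1.91e+10 kJ/mol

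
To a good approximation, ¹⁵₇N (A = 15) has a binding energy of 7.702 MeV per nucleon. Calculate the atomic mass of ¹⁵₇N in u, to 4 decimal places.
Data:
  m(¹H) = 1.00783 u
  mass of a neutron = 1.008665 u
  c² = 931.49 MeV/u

Total binding energy = 15 × 7.702 = 115.530 MeV
Mass defect = 115.530 MeV / (931.49 MeV/u) = 0.124027 u
Constituent mass = 7(1.00783) + 8(1.008665) = 15.124130 u
Atomic mass = 15.124130 − 0.124027 = 15.000103 u ≈ 15.0001 u (to 4 decimal places)

15.0001 u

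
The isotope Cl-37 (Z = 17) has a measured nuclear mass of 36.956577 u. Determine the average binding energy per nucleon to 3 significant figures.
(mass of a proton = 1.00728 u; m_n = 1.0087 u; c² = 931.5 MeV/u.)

Σm = 17·m_p + 20·m_n = 17.12376 + 20.1740 = 37.29776 u
The mass defect is 37.29776 − 36.956577 = 0.341183 u.
E_B = 0.341183 × 931.5 = 317.812 MeV
Per nucleon: 317.812 / 37 = 8.590 MeV

8.59 MeV/nucleon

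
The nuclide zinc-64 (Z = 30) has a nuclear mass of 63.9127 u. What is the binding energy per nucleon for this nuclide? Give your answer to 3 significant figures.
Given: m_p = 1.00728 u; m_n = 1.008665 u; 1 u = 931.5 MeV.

With 30 protons and 34 neutrons (A = 64):
Σm = 30·m_p + 34·m_n = 30.21840 + 34.294610 = 64.513010 u
The mass defect is 64.513010 − 63.9127 = 0.600310 u.
Converting to energy: 0.600310 u × 931.5 MeV/u = 559.189 MeV
BE/A = 559.189 MeV / 64 = 8.737 MeV/nucleon

8.74 MeV/nucleon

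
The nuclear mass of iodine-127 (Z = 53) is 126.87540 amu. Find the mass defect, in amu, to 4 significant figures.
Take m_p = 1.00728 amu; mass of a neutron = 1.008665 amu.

1.152 amu

Mass of separated nucleons = 53(1.00728) + 74(1.008665) = 53.38584 + 74.641210 = 128.027050 amu
Δm = 128.027050 − 126.87540 = 1.151650 amu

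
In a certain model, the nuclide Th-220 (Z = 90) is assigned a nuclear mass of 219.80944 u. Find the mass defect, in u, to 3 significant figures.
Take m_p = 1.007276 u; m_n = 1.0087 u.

Total constituent mass: 90 × 1.007276 + 130 × 1.0087 = 221.785840 u
The mass defect is 221.785840 − 219.80944 = 1.976400 u.

1.98 u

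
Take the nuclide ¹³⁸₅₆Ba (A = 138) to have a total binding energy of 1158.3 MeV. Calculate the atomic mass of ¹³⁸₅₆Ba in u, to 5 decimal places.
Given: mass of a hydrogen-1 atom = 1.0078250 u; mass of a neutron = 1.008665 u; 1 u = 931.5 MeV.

137.90525 u

Mass defect = 1158.3 MeV / (931.5 MeV/u) = 1.2434783 u
Constituent mass = 56(1.0078250) + 82(1.008665) = 139.1487300 u
Atomic mass = 139.1487300 − 1.2434783 = 137.9052517 u ≈ 137.90525 u (to 5 decimal places)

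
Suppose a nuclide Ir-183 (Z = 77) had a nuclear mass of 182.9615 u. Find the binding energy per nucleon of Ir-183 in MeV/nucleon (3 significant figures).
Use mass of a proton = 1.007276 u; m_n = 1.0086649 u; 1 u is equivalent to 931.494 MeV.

Σm = 77·m_p + 106·m_n = 77.560252 + 106.9184794 = 184.4787314 u
The mass defect is 184.4787314 − 182.9615 = 1.5172314 u.
E_B = 1.5172314 × 931.494 = 1413.29 MeV
BE/A = 1413.29 MeV / 183 = 7.723 MeV/nucleon

7.72 MeV/nucleon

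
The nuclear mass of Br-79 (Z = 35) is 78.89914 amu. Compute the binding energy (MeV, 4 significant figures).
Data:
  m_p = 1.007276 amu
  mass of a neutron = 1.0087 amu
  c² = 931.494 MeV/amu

687.7 MeV

With 35 protons and 44 neutrons (A = 79):
Mass of separated nucleons = 35(1.007276) + 44(1.0087) = 35.254660 + 44.3828 = 79.637460 amu
The mass defect is 79.637460 − 78.89914 = 0.738320 amu.
E_B = 0.738320 × 931.494 = 687.741 MeV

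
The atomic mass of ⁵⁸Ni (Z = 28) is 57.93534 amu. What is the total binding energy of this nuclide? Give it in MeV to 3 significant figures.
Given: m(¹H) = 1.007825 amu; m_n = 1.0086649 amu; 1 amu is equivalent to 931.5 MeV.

506 MeV

Z = 28, so N = A − Z = 58 − 28 = 30.
Total constituent mass: 28 × 1.007825 + 30 × 1.0086649 = 58.4790470 amu
The mass defect is 58.4790470 − 57.93534 = 0.5437070 amu.
E_B = 0.5437070 × 931.5 = 506.463 MeV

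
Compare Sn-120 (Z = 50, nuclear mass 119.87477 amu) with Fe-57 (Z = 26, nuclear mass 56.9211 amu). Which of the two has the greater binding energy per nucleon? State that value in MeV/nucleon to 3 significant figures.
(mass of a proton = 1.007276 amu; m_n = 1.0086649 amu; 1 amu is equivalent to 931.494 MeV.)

Sn-120: Σm = 50(1.007276) + 70(1.0086649) = 120.9703430 amu; Δm = 1.0955730 amu; E_B = 1020.5 MeV; E_B/A = 8.504 MeV
Fe-57: Σm = 26(1.007276) + 31(1.0086649) = 57.4577879 amu; Δm = 0.5366879 amu; E_B = 499.92 MeV; E_B/A = 8.771 MeV
Fe-57 has the higher binding energy per nucleon, so it is the more tightly bound nucleus.

Fe-57; 8.77 MeV/nucleon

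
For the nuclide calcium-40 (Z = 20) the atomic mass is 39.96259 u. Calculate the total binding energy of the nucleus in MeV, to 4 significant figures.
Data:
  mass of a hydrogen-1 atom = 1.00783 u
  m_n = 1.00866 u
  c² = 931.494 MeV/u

The nucleus contains 20 protons and 40 − 20 = 20 neutrons.
Mass of separated nucleons = 20(1.00783) + 20(1.00866) = 20.15660 + 20.17320 = 40.32980 u
Mass defect Δm = 40.32980 − 39.96259 = 0.36721 u
Converting to energy: 0.36721 u × 931.494 MeV/u = 342.054 MeV

342.1 MeV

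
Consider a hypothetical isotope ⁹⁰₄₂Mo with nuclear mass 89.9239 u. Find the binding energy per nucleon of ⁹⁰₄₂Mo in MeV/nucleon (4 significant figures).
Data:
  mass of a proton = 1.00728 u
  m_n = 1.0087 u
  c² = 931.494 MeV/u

8.274 MeV/nucleon

Σm = 42·m_p + 48·m_n = 42.30576 + 48.4176 = 90.72336 u
Mass defect Δm = 90.72336 − 89.9239 = 0.79946 u
E_B = 0.79946 × 931.494 = 744.692 MeV
BE/A = 744.692 MeV / 90 = 8.274 MeV/nucleon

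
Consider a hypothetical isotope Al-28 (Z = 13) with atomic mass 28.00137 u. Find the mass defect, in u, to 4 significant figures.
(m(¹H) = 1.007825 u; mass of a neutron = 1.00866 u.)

0.2303 u

The nucleus contains 13 protons and 28 − 13 = 15 neutrons.
Σm = 13·m(¹H) + 15·m_n = 13.101725 + 15.12990 = 28.231625 u
The mass defect is 28.231625 − 28.00137 = 0.230255 u.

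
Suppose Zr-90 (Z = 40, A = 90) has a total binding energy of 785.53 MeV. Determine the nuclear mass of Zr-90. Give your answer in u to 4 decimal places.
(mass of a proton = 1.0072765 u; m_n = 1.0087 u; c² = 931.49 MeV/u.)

Mass defect = 785.53 MeV / (931.49 MeV/u) = 0.843305 u
Constituent mass = 40(1.0072765) + 50(1.0087) = 90.7260600 u
Nuclear mass = 90.7260600 − 0.843305 = 89.8827550 u ≈ 89.8828 u (to 4 decimal places)

89.8828 u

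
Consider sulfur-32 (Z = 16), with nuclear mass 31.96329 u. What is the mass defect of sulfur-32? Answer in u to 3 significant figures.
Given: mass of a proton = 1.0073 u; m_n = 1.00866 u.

The nucleus contains 16 protons and 32 − 16 = 16 neutrons.
Total constituent mass: 16 × 1.0073 + 16 × 1.00866 = 32.25536 u
Δm = 32.25536 − 31.96329 = 0.29207 u

0.292 u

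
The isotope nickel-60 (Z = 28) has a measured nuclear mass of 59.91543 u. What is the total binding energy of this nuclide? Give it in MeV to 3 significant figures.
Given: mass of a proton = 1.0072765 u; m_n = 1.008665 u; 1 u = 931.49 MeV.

527 MeV

With 28 protons and 32 neutrons (A = 60):
Mass of separated nucleons = 28(1.0072765) + 32(1.008665) = 28.2037420 + 32.277280 = 60.4810220 u
Δm = 60.4810220 − 59.91543 = 0.5655920 u
Binding energy = Δm·c² = 0.5655920 × 931.49 MeV/u = 526.843 MeV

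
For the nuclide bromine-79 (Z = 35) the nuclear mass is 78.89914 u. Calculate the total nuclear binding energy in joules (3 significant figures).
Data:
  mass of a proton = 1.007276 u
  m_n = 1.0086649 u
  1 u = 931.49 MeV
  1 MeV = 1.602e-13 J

The nucleus contains 35 protons and 79 − 35 = 44 neutrons.
Mass of separated nucleons = 35(1.007276) + 44(1.0086649) = 35.254660 + 44.3812556 = 79.6359156 u
The mass defect is 79.6359156 − 78.89914 = 0.7367756 u.
Converting to energy: 0.7367756 u × 931.49 MeV/u = 686.299 MeV
In joules: 686.299 MeV × 1.602e-13 J/MeV = 1.0995e-10 J

1.10e-10 J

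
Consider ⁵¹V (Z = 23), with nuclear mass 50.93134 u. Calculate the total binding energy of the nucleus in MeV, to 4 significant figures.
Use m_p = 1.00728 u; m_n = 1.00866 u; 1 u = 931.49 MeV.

Z = 23, so N = A − Z = 51 − 23 = 28.
Σm = 23·m_p + 28·m_n = 23.16744 + 28.24248 = 51.40992 u
Δm = 51.40992 − 50.93134 = 0.47858 u
Binding energy = Δm·c² = 0.47858 × 931.49 MeV/u = 445.792 MeV

445.8 MeV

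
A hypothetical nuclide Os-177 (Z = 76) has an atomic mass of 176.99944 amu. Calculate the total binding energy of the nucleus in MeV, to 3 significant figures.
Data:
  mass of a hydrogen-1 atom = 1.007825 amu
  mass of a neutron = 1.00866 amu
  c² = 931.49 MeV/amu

The nucleus contains 76 protons and 177 − 76 = 101 neutrons.
Mass of separated nucleons = 76(1.007825) + 101(1.00866) = 76.594700 + 101.87466 = 178.469360 amu
The mass defect is 178.469360 − 176.99944 = 1.469920 amu.
E_B = 1.469920 × 931.49 = 1369.22 MeV

1370 MeV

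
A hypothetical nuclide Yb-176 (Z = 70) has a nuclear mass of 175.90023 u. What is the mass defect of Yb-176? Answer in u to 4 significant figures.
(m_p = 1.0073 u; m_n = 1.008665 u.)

Z = 70, so N = A − Z = 176 − 70 = 106.
Total constituent mass: 70 × 1.0073 + 106 × 1.008665 = 177.429490 u
The mass defect is 177.429490 − 175.90023 = 1.529260 u.

1.529 u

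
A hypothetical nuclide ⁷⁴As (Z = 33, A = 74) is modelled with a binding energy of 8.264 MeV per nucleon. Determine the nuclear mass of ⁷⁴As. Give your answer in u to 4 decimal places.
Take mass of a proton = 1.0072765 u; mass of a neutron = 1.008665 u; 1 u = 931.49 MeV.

73.9389 u

Total binding energy = 74 × 8.264 = 611.536 MeV
Mass defect = 611.536 MeV / (931.49 MeV/u) = 0.656514 u
Constituent mass = 33(1.0072765) + 41(1.008665) = 74.5953895 u
Nuclear mass = 74.5953895 − 0.656514 = 73.9388755 u ≈ 73.9389 u (to 4 decimal places)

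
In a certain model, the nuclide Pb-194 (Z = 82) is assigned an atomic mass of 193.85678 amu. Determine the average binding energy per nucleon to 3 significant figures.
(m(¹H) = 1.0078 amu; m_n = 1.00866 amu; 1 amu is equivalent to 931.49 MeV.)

8.42 MeV/nucleon

The nucleus contains 82 protons and 194 − 82 = 112 neutrons.
Σm = 82·m(¹H) + 112·m_n = 82.6396 + 112.96992 = 195.60952 amu
Δm = 195.60952 − 193.85678 = 1.75274 amu
Converting to energy: 1.75274 amu × 931.49 MeV/amu = 1632.66 MeV
BE/A = 1632.66 MeV / 194 = 8.416 MeV/nucleon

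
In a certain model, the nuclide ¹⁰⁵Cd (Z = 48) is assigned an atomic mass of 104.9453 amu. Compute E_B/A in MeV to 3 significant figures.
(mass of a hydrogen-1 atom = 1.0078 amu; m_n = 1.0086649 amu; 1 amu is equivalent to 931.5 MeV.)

8.19 MeV/nucleon

Z = 48, so N = A − Z = 105 − 48 = 57.
Mass of separated nucleons = 48(1.0078) + 57(1.0086649) = 48.3744 + 57.4938993 = 105.8682993 amu
Mass defect Δm = 105.8682993 − 104.9453 = 0.9229993 amu
E_B = 0.9229993 × 931.5 = 859.774 MeV
BE/A = 859.774 MeV / 105 = 8.188 MeV/nucleon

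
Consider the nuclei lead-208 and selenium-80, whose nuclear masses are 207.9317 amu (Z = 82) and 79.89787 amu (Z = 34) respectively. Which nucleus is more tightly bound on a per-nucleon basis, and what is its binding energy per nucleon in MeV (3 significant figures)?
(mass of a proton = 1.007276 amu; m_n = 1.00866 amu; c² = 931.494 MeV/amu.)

selenium-80; 8.71 MeV/nucleon

lead-208: Σm = 82(1.007276) + 126(1.00866) = 209.687792 amu; Δm = 1.756092 amu; E_B = 1635.8 MeV; E_B/A = 7.864 MeV
selenium-80: Σm = 34(1.007276) + 46(1.00866) = 80.645744 amu; Δm = 0.747874 amu; E_B = 696.64 MeV; E_B/A = 8.708 MeV
selenium-80 has the higher binding energy per nucleon, so it is the more tightly bound nucleus.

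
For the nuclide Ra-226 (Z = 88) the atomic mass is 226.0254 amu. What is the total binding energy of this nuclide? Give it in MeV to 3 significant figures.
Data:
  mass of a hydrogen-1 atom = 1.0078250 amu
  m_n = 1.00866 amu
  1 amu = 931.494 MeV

Total constituent mass: 88 × 1.0078250 + 138 × 1.00866 = 227.8836800 amu
The mass defect is 227.8836800 − 226.0254 = 1.8582800 amu.
Converting to energy: 1.8582800 amu × 931.494 MeV/amu = 1730.98 MeV

1730 MeV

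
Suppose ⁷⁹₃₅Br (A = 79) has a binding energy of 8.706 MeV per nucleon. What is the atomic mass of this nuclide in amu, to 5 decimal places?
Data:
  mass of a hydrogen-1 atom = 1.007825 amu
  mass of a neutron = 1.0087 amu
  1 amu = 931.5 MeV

Total binding energy = 79 × 8.706 = 687.774 MeV
Mass defect = 687.774 MeV / (931.5 MeV/amu) = 0.7383510 amu
Constituent mass = 35(1.007825) + 44(1.0087) = 79.656675 amu
Atomic mass = 79.656675 − 0.7383510 = 78.9183240 amu ≈ 78.91832 amu (to 5 decimal places)

78.91832 amu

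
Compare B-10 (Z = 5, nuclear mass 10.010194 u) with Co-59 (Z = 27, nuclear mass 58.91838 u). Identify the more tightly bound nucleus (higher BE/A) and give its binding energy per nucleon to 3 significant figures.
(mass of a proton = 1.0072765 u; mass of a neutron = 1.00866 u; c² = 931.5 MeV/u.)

Co-59; 8.77 MeV/nucleon

B-10: Σm = 5(1.0072765) + 5(1.00866) = 10.0796825 u; Δm = 0.0694885 u; E_B = 64.729 MeV; E_B/A = 6.473 MeV
Co-59: Σm = 27(1.0072765) + 32(1.00866) = 59.4735855 u; Δm = 0.5552055 u; E_B = 517.17 MeV; E_B/A = 8.766 MeV
Co-59 has the higher binding energy per nucleon, so it is the more tightly bound nucleus.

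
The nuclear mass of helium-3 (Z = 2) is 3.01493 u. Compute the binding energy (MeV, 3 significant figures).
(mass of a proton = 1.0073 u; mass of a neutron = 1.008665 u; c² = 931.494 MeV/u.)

The nucleus contains 2 protons and 3 − 2 = 1 neutrons.
Mass of separated nucleons = 2(1.0073) + 1(1.008665) = 2.0146 + 1.008665 = 3.023265 u
The mass defect is 3.023265 − 3.01493 = 0.008335 u.
Binding energy = Δm·c² = 0.008335 × 931.494 MeV/u = 7.76400 MeV

7.76 MeV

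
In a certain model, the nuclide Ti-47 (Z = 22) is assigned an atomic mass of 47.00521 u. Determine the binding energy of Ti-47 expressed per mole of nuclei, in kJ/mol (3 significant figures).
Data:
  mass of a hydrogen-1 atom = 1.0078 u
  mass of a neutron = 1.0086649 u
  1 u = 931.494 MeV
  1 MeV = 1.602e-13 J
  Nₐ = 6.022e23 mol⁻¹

Z = 22, so N = A − Z = 47 − 22 = 25.
Total constituent mass: 22 × 1.0078 + 25 × 1.0086649 = 47.3882225 u
The mass defect is 47.3882225 − 47.00521 = 0.3830125 u.
Converting to energy: 0.3830125 u × 931.494 MeV/u = 356.774 MeV
Per nucleus in joules: 356.774 MeV × 1.602e-13 J/MeV = 5.7155e-11 J
Per mole: 5.7155e-11 J × 6.022e23 mol⁻¹ = 3.4419e+13 J/mol

3.44e+10 kJ/mol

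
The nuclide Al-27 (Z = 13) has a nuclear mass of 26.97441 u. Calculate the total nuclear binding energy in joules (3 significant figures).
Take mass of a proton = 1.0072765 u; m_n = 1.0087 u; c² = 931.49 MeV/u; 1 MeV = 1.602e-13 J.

3.61e-11 J

With 13 protons and 14 neutrons (A = 27):
Σm = 13·m_p + 14·m_n = 13.0945945 + 14.1218 = 27.2163945 u
The mass defect is 27.2163945 − 26.97441 = 0.2419845 u.
Binding energy = Δm·c² = 0.2419845 × 931.49 MeV/u = 225.406 MeV
In joules: 225.406 MeV × 1.602e-13 J/MeV = 3.6110e-11 J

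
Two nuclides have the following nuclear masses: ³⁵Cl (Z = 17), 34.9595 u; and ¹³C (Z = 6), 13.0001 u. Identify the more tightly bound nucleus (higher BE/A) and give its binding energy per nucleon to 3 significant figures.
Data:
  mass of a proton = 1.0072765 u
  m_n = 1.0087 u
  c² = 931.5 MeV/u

³⁵Cl: Σm = 17(1.0072765) + 18(1.0087) = 35.2803005 u; Δm = 0.3208005 u; E_B = 298.83 MeV; E_B/A = 8.538 MeV
¹³C: Σm = 6(1.0072765) + 7(1.0087) = 13.1045590 u; Δm = 0.1044590 u; E_B = 97.304 MeV; E_B/A = 7.4849 MeV
³⁵Cl has the higher binding energy per nucleon, so it is the more tightly bound nucleus.

³⁵Cl; 8.54 MeV/nucleon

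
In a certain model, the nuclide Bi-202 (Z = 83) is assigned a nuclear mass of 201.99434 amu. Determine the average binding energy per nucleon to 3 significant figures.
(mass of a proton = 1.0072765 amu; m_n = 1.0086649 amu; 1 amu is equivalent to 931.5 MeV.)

The nucleus contains 83 protons and 202 − 83 = 119 neutrons.
Σm = 83·m_p + 119·m_n = 83.6039495 + 120.0311231 = 203.6350726 amu
The mass defect is 203.6350726 − 201.99434 = 1.6407326 amu.
Converting to energy: 1.6407326 amu × 931.5 MeV/amu = 1528.34 MeV
Per nucleon: 1528.34 / 202 = 7.566 MeV

7.57 MeV/nucleon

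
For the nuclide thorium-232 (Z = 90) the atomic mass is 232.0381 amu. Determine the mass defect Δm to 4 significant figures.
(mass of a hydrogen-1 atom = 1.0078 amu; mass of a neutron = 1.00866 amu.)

1.894 amu

The nucleus contains 90 protons and 232 − 90 = 142 neutrons.
Σm = 90·m(¹H) + 142·m_n = 90.7020 + 143.22972 = 233.93172 amu
The mass defect is 233.93172 − 232.0381 = 1.89362 amu.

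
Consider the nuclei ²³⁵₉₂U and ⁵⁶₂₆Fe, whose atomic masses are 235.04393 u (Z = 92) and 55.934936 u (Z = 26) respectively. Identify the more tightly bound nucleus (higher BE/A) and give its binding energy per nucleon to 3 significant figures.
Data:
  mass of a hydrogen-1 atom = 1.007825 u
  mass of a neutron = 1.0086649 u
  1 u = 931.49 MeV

⁵⁶₂₆Fe; 8.79 MeV/nucleon

²³⁵₉₂U: Σm = 92(1.007825) + 143(1.0086649) = 236.9589807 u; Δm = 1.9150507 u; E_B = 1783.9 MeV; E_B/A = 7.591 MeV
⁵⁶₂₆Fe: Σm = 26(1.007825) + 30(1.0086649) = 56.4633970 u; Δm = 0.5284610 u; E_B = 492.26 MeV; E_B/A = 8.790 MeV
⁵⁶₂₆Fe has the higher binding energy per nucleon, so it is the more tightly bound nucleus.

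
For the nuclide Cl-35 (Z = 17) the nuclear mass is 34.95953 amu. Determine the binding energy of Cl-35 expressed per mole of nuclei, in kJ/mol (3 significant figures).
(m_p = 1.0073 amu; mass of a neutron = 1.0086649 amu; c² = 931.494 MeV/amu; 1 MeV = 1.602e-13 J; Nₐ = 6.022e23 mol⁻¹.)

Mass of separated nucleons = 17(1.0073) + 18(1.0086649) = 17.1241 + 18.1559682 = 35.2800682 amu
Δm = 35.2800682 − 34.95953 = 0.3205382 amu
E_B = 0.3205382 × 931.494 = 298.579 MeV
Per nucleus in joules: 298.579 MeV × 1.602e-13 J/MeV = 4.7832e-11 J
Per mole: 4.7832e-11 J × 6.022e23 mol⁻¹ = 2.8804e+13 J/mol

2.88e+10 kJ/mol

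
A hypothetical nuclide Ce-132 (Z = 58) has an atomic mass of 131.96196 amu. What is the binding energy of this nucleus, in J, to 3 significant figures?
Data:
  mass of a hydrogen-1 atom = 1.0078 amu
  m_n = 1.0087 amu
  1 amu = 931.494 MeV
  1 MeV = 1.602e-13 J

Total constituent mass: 58 × 1.0078 + 74 × 1.0087 = 133.0962 amu
The mass defect is 133.0962 − 131.96196 = 1.13424 amu.
E_B = 1.13424 × 931.494 = 1056.54 MeV
In joules: 1056.54 MeV × 1.602e-13 J/MeV = 1.6926e-10 J

1.69e-10 J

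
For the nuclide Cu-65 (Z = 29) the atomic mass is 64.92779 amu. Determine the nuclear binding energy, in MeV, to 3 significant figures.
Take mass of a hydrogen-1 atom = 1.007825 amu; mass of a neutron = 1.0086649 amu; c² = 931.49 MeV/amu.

569 MeV

Mass of separated nucleons = 29(1.007825) + 36(1.0086649) = 29.226925 + 36.3119364 = 65.5388614 amu
The mass defect is 65.5388614 − 64.92779 = 0.6110714 amu.
E_B = 0.6110714 × 931.49 = 569.207 MeV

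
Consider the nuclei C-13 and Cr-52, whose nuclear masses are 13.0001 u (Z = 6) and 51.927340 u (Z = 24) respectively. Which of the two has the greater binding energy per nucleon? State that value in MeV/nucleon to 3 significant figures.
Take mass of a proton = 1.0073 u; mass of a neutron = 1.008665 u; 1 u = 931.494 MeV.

C-13: Σm = 6(1.0073) + 7(1.008665) = 13.104455 u; Δm = 0.104355 u; E_B = 97.206 MeV; E_B/A = 7.477 MeV
Cr-52: Σm = 24(1.0073) + 28(1.008665) = 52.417820 u; Δm = 0.490480 u; E_B = 456.88 MeV; E_B/A = 8.786 MeV
Cr-52 has the higher binding energy per nucleon, so it is the more tightly bound nucleus.

Cr-52; 8.79 MeV/nucleon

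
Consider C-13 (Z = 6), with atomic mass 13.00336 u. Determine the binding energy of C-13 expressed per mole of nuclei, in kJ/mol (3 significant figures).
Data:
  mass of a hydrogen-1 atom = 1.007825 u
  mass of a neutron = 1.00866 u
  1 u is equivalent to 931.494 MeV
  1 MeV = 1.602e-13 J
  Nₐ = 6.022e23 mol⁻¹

With 6 protons and 7 neutrons (A = 13):
Mass of separated nucleons = 6(1.007825) + 7(1.00866) = 6.046950 + 7.06062 = 13.107570 u
Mass defect Δm = 13.107570 − 13.00336 = 0.104210 u
Binding energy = Δm·c² = 0.104210 × 931.494 MeV/u = 97.0710 MeV
Per nucleus in joules: 97.0710 MeV × 1.602e-13 J/MeV = 1.5551e-11 J
Per mole: 1.5551e-11 J × 6.022e23 mol⁻¹ = 9.3648e+12 J/mol

9.36e+09 kJ/mol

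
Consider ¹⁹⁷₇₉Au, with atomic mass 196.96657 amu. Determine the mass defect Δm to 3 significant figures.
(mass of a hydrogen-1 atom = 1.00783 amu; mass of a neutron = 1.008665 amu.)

1.67 amu

The nucleus contains 79 protons and 197 − 79 = 118 neutrons.
Σm = 79·m(¹H) + 118·m_n = 79.61857 + 119.022470 = 198.641040 amu
The mass defect is 198.641040 − 196.96657 = 1.674470 amu.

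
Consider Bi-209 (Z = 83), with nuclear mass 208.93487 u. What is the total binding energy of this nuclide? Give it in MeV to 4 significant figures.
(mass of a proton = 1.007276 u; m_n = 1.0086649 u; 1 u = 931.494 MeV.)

1640 MeV

With 83 protons and 126 neutrons (A = 209):
Mass of separated nucleons = 83(1.007276) + 126(1.0086649) = 83.603908 + 127.0917774 = 210.6956854 u
Δm = 210.6956854 − 208.93487 = 1.7608154 u
Converting to energy: 1.7608154 u × 931.494 MeV/u = 1640.19 MeV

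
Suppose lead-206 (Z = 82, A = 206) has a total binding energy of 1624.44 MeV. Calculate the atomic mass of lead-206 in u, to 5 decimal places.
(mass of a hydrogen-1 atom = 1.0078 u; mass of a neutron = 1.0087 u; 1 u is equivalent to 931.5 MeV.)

Mass defect = 1624.44 MeV / (931.5 MeV/u) = 1.7438969 u
Constituent mass = 82(1.0078) + 124(1.0087) = 207.7184 u
Atomic mass = 207.7184 − 1.7438969 = 205.9745031 u ≈ 205.97450 u (to 5 decimal places)

205.97450 u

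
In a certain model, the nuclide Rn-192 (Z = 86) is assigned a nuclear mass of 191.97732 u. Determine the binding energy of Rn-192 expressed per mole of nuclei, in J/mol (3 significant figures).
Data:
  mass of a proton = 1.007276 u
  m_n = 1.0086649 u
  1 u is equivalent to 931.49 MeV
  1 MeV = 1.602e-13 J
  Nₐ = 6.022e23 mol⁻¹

Z = 86, so N = A − Z = 192 − 86 = 106.
Total constituent mass: 86 × 1.007276 + 106 × 1.0086649 = 193.5442154 u
Mass defect Δm = 193.5442154 − 191.97732 = 1.5668954 u
Binding energy = Δm·c² = 1.5668954 × 931.49 MeV/u = 1459.55 MeV
Per nucleus in joules: 1459.55 MeV × 1.602e-13 J/MeV = 2.3382e-10 J
Per mole: 2.3382e-10 J × 6.022e23 mol⁻¹ = 1.4081e+14 J/mol

1.41e+14 J/mol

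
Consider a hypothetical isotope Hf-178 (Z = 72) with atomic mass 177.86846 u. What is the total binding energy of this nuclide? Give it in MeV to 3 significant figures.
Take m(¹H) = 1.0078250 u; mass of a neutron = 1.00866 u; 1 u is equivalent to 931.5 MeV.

1500 MeV

With 72 protons and 106 neutrons (A = 178):
Total constituent mass: 72 × 1.0078250 + 106 × 1.00866 = 179.4813600 u
Mass defect Δm = 179.4813600 − 177.86846 = 1.6129000 u
Binding energy = Δm·c² = 1.6129000 × 931.5 MeV/u = 1502.42 MeV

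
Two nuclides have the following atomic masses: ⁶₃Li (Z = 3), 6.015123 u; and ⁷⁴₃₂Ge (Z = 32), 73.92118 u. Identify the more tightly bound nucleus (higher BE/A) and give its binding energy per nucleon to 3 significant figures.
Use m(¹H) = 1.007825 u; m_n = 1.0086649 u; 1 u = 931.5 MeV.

⁶₃Li: Σm = 3(1.007825) + 3(1.0086649) = 6.0494697 u; Δm = 0.0343467 u; E_B = 31.994 MeV; E_B/A = 5.332 MeV
⁷⁴₃₂Ge: Σm = 32(1.007825) + 42(1.0086649) = 74.6143258 u; Δm = 0.6931458 u; E_B = 645.67 MeV; E_B/A = 8.725 MeV
⁷⁴₃₂Ge has the higher binding energy per nucleon, so it is the more tightly bound nucleus.

⁷⁴₃₂Ge; 8.73 MeV/nucleon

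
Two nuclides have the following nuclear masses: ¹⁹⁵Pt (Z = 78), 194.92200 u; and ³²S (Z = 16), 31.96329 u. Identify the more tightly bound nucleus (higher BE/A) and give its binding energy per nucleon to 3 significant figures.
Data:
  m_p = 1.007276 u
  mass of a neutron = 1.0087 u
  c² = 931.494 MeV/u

¹⁹⁵Pt: Σm = 78(1.007276) + 117(1.0087) = 196.585428 u; Δm = 1.663428 u; E_B = 1549.5 MeV; E_B/A = 7.946 MeV
³²S: Σm = 16(1.007276) + 16(1.0087) = 32.255616 u; Δm = 0.292326 u; E_B = 272.30 MeV; E_B/A = 8.509 MeV
³²S has the higher binding energy per nucleon, so it is the more tightly bound nucleus.

³²S; 8.51 MeV/nucleon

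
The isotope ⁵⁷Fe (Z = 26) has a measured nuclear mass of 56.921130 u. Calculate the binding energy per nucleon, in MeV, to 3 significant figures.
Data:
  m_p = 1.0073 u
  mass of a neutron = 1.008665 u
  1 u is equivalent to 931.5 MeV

Z = 26, so N = A − Z = 57 − 26 = 31.
Mass of separated nucleons = 26(1.0073) + 31(1.008665) = 26.1898 + 31.268615 = 57.458415 u
The mass defect is 57.458415 − 56.921130 = 0.537285 u.
Binding energy = Δm·c² = 0.537285 × 931.5 MeV/u = 500.481 MeV
BE/A = 500.481 MeV / 57 = 8.780 MeV/nucleon

8.78 MeV/nucleon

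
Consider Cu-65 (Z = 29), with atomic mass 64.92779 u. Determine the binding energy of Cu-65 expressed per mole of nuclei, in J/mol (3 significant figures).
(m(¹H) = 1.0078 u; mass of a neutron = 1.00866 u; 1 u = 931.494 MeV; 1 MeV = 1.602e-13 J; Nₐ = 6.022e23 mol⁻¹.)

The nucleus contains 29 protons and 65 − 29 = 36 neutrons.
Total constituent mass: 29 × 1.0078 + 36 × 1.00866 = 65.53796 u
The mass defect is 65.53796 − 64.92779 = 0.61017 u.
Converting to energy: 0.61017 u × 931.494 MeV/u = 568.370 MeV
Per nucleus in joules: 568.370 MeV × 1.602e-13 J/MeV = 9.1053e-11 J
Per mole: 9.1053e-11 J × 6.022e23 mol⁻¹ = 5.4832e+13 J/mol

5.48e+13 J/mol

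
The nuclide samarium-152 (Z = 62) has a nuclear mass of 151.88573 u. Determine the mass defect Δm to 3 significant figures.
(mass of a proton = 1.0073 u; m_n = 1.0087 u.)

1.35 u

The nucleus contains 62 protons and 152 − 62 = 90 neutrons.
Mass of separated nucleons = 62(1.0073) + 90(1.0087) = 62.4526 + 90.7830 = 153.2356 u
Δm = 153.2356 − 151.88573 = 1.34987 u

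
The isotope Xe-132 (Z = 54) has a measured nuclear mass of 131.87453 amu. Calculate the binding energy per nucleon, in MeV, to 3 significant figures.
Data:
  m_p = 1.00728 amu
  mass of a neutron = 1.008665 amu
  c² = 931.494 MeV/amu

Mass of separated nucleons = 54(1.00728) + 78(1.008665) = 54.39312 + 78.675870 = 133.068990 amu
Δm = 133.068990 − 131.87453 = 1.194460 amu
Converting to energy: 1.194460 amu × 931.494 MeV/amu = 1112.63 MeV
Dividing by A = 132 gives 8.429 MeV per nucleon.

8.43 MeV/nucleon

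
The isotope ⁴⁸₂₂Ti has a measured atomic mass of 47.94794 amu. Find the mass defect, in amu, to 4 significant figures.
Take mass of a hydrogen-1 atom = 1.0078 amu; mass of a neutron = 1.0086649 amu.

0.4489 amu

With 22 protons and 26 neutrons (A = 48):
Total constituent mass: 22 × 1.0078 + 26 × 1.0086649 = 48.3968874 amu
Δm = 48.3968874 − 47.94794 = 0.4489474 amu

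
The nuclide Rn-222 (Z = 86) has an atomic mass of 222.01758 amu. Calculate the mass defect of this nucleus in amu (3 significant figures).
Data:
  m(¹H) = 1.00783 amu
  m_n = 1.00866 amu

Mass of separated nucleons = 86(1.00783) + 136(1.00866) = 86.67338 + 137.17776 = 223.85114 amu
Δm = 223.85114 − 222.01758 = 1.83356 amu

1.83 amu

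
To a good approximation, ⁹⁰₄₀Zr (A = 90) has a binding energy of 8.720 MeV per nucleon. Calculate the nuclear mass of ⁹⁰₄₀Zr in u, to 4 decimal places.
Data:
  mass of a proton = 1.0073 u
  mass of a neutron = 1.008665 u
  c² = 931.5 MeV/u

89.8827 u

Total binding energy = 90 × 8.720 = 784.800 MeV
Mass defect = 784.800 MeV / (931.5 MeV/u) = 0.842512 u
Constituent mass = 40(1.0073) + 50(1.008665) = 90.725250 u
Nuclear mass = 90.725250 − 0.842512 = 89.882738 u ≈ 89.8827 u (to 4 decimal places)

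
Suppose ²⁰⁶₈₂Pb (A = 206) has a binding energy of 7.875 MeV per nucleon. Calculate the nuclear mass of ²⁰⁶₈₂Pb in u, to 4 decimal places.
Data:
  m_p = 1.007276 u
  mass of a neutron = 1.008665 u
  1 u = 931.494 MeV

205.9295 u

Total binding energy = 206 × 7.875 = 1622.250 MeV
Mass defect = 1622.250 MeV / (931.494 MeV/u) = 1.741557 u
Constituent mass = 82(1.007276) + 124(1.008665) = 207.671092 u
Nuclear mass = 207.671092 − 1.741557 = 205.929535 u ≈ 205.9295 u (to 4 decimal places)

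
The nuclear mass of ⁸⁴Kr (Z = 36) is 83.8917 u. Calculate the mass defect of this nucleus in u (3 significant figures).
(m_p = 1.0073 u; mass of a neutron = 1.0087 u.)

0.789 u

The nucleus contains 36 protons and 84 − 36 = 48 neutrons.
Σm = 36·m_p + 48·m_n = 36.2628 + 48.4176 = 84.6804 u
Mass defect Δm = 84.6804 − 83.8917 = 0.7887 u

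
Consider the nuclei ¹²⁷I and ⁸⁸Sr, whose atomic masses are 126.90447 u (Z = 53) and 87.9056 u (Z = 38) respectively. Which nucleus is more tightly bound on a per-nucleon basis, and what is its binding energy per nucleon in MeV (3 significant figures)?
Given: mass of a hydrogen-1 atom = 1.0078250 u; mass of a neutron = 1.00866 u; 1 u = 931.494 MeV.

⁸⁸Sr; 8.73 MeV/nucleon

¹²⁷I: Σm = 53(1.0078250) + 74(1.00866) = 128.0555650 u; Δm = 1.1510950 u; E_B = 1072.2 MeV; E_B/A = 8.443 MeV
⁸⁸Sr: Σm = 38(1.0078250) + 50(1.00866) = 88.7303500 u; Δm = 0.8247500 u; E_B = 768.25 MeV; E_B/A = 8.730 MeV
⁸⁸Sr has the higher binding energy per nucleon, so it is the more tightly bound nucleus.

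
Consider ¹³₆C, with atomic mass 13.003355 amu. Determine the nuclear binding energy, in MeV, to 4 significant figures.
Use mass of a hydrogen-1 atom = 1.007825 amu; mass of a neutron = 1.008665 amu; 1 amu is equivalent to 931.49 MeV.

The nucleus contains 6 protons and 13 − 6 = 7 neutrons.
Σm = 6·m(¹H) + 7·m_n = 6.046950 + 7.060655 = 13.107605 amu
The mass defect is 13.107605 − 13.003355 = 0.104250 amu.
Converting to energy: 0.104250 amu × 931.49 MeV/amu = 97.1078 MeV

97.11 MeV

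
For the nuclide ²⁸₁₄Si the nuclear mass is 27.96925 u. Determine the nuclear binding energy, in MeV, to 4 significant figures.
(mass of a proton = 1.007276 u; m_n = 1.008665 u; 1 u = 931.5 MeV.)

Σm = 14·m_p + 14·m_n = 14.101864 + 14.121310 = 28.223174 u
Δm = 28.223174 − 27.96925 = 0.253924 u
E_B = 0.253924 × 931.5 = 236.530 MeV

236.5 MeV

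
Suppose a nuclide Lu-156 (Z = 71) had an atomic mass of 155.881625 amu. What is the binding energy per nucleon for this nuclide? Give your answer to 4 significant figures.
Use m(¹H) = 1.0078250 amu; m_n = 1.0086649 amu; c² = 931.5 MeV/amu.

8.422 MeV/nucleon

Z = 71, so N = A − Z = 156 − 71 = 85.
Mass of separated nucleons = 71(1.0078250) + 85(1.0086649) = 71.5555750 + 85.7365165 = 157.2920915 amu
Mass defect Δm = 157.2920915 − 155.881625 = 1.4104665 amu
Binding energy = Δm·c² = 1.4104665 × 931.5 MeV/amu = 1313.85 MeV
BE/A = 1313.85 MeV / 156 = 8.422 MeV/nucleon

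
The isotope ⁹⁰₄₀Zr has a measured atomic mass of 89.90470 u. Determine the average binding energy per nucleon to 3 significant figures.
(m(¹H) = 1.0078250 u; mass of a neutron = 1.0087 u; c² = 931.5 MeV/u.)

8.73 MeV/nucleon

Z = 40, so N = A − Z = 90 − 40 = 50.
Σm = 40·m(¹H) + 50·m_n = 40.3130000 + 50.4350 = 90.7480000 u
Δm = 90.7480000 − 89.90470 = 0.8433000 u
Binding energy = Δm·c² = 0.8433000 × 931.5 MeV/u = 785.534 MeV
Per nucleon: 785.534 / 90 = 8.728 MeV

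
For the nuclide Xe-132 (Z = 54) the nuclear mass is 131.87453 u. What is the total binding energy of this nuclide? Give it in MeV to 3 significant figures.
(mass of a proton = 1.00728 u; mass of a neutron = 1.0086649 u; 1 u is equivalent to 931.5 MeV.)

Mass of separated nucleons = 54(1.00728) + 78(1.0086649) = 54.39312 + 78.6758622 = 133.0689822 u
Δm = 133.0689822 − 131.87453 = 1.1944522 u
E_B = 1.1944522 × 931.5 = 1112.63 MeV

1110 MeV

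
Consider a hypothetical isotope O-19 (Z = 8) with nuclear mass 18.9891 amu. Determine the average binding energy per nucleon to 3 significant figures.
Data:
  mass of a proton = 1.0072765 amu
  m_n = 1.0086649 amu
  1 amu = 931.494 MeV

Σm = 8·m_p + 11·m_n = 8.0582120 + 11.0953139 = 19.1535259 amu
Mass defect Δm = 19.1535259 − 18.9891 = 0.1644259 amu
E_B = 0.1644259 × 931.494 = 153.162 MeV
Per nucleon: 153.162 / 19 = 8.061 MeV

8.06 MeV/nucleon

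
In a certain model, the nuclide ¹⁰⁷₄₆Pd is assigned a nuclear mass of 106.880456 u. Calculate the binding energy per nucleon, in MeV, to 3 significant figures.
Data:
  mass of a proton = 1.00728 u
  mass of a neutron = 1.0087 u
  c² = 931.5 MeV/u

Z = 46, so N = A − Z = 107 − 46 = 61.
Mass of separated nucleons = 46(1.00728) + 61(1.0087) = 46.33488 + 61.5307 = 107.86558 u
The mass defect is 107.86558 − 106.880456 = 0.985124 u.
Converting to energy: 0.985124 u × 931.5 MeV/u = 917.643 MeV
BE/A = 917.643 MeV / 107 = 8.576 MeV/nucleon

8.58 MeV/nucleon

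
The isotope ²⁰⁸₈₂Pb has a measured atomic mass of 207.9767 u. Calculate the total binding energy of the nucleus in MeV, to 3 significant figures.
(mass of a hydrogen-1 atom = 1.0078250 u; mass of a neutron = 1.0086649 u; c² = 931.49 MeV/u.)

1640 MeV

Mass of separated nucleons = 82(1.0078250) + 126(1.0086649) = 82.6416500 + 127.0917774 = 209.7334274 u
The mass defect is 209.7334274 − 207.9767 = 1.7567274 u.
E_B = 1.7567274 × 931.49 = 1636.37 MeV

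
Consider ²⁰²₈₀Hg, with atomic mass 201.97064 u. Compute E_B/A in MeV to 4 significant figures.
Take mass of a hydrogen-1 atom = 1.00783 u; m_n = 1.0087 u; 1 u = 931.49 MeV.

7.918 MeV/nucleon

Mass of separated nucleons = 80(1.00783) + 122(1.0087) = 80.62640 + 123.0614 = 203.68780 u
The mass defect is 203.68780 − 201.97064 = 1.71716 u.
E_B = 1.71716 × 931.49 = 1599.52 MeV
Per nucleon: 1599.52 / 202 = 7.918 MeV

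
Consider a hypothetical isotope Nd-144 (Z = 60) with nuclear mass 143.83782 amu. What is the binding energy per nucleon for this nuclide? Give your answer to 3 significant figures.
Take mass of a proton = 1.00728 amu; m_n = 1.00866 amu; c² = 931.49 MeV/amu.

With 60 protons and 84 neutrons (A = 144):
Σm = 60·m_p + 84·m_n = 60.43680 + 84.72744 = 145.16424 amu
The mass defect is 145.16424 − 143.83782 = 1.32642 amu.
Binding energy = Δm·c² = 1.32642 × 931.49 MeV/amu = 1235.55 MeV
Per nucleon: 1235.55 / 144 = 8.580 MeV

8.58 MeV/nucleon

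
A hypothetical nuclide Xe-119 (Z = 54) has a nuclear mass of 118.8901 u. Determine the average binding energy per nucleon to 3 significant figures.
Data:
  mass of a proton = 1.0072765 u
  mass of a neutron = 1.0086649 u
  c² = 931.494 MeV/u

With 54 protons and 65 neutrons (A = 119):
Σm = 54·m_p + 65·m_n = 54.3929310 + 65.5632185 = 119.9561495 u
Δm = 119.9561495 − 118.8901 = 1.0660495 u
E_B = 1.0660495 × 931.494 = 993.019 MeV
BE/A = 993.019 MeV / 119 = 8.3447 MeV/nucleon

8.34 MeV/nucleon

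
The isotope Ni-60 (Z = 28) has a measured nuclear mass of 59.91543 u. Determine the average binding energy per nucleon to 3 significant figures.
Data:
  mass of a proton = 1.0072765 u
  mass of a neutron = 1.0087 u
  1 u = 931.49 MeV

The nucleus contains 28 protons and 60 − 28 = 32 neutrons.
Total constituent mass: 28 × 1.0072765 + 32 × 1.0087 = 60.4821420 u
Δm = 60.4821420 − 59.91543 = 0.5667120 u
Converting to energy: 0.5667120 u × 931.49 MeV/u = 527.887 MeV
Per nucleon: 527.887 / 60 = 8.798 MeV

8.80 MeV/nucleon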